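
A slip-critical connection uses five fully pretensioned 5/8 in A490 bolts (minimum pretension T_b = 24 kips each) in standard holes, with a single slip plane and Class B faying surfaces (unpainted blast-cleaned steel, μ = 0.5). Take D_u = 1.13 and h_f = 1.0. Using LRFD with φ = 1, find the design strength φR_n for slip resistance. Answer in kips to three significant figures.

R_n = μ · D_u · h_f · T_b · n_s · n_b = 0.5 × 1.13 × 1.0 × 24 × 1 × 5 = 67.8 kips.
Design strength φR_n = 1 × 67.8 = 67.8 kips.

67.8 kips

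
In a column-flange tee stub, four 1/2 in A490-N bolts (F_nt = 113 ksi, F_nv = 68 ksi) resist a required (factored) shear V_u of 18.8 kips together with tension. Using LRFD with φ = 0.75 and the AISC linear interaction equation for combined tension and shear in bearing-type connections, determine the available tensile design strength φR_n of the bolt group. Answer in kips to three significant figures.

A_b = π·0.5²/4 = 0.1963 in²; f_rv = 18.8 / (4 × 0.1963) = 23.94 ksi.
F'_nt = 1.3 F_nt − (F_nt / φF_nv) f_rv = 1.3·113 − (113/(0.75·68))·23.94 = 93.86 ksi, capped at F_nt → F'_nt = 93.86 ksi.
R_n = F'_nt · A_b · n = 93.86 × 0.1963 × 4 = 73.72 kips.
Design strength φR_n = 0.75 × 73.72 = 55.3 kips.

55.3 kips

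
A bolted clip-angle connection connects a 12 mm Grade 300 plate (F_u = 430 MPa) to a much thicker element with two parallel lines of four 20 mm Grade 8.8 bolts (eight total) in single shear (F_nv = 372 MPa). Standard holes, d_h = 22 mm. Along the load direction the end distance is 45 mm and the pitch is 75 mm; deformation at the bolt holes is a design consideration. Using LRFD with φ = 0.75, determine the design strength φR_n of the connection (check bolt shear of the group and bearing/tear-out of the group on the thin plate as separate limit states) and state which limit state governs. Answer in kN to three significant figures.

Bolt shear: A_b = π·20²/4 = 314.2 mm²; R_n = 372 × 314.2 × 8 × 1 / 1000 = 934.9 kN → 0.75 × 934.9 = 701 kN.
Bearing (1.2 l_c t F_u ≤ 2.4 d t F_u): upper limit = 2.4·20·12·430 / 1000 = 247.7 kN.
  Edge l_c = 45 − 22/2 = 34 → r_n = 210.5 kN; interior l_c = 75 − 22 = 53 → r_n = 247.7 kN.
  R_n,bearing = 2·210.5 + 6·247.7 = 1907 kN → 0.75 × 1907 = 1430 kN.
Bolt shear governs: 701 kN.

701 kN (bolt shear governs)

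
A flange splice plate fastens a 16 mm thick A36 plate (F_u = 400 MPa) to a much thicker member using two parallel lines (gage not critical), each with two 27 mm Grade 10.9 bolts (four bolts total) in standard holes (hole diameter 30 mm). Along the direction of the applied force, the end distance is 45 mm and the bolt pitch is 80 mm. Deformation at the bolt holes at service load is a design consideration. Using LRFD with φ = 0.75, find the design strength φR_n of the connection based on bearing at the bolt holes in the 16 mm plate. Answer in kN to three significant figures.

Per bolt r_n = 1.2 l_c t F_u ≤ 2.4 d t F_u; upper limit = 2.4 × 27 × 16 × 400 / 1000 = 414.7 kN.
Edge bolt: l_c = 45 − 30/2 = 30 mm → 1.2 × 30 × 16 × 400 / 1000 = 230.4 → r_n = 230.4 kN.
Interior bolts: l_c = 80 − 30 = 50 mm → 1.2 × 50 × 16 × 400 / 1000 = 384 → r_n = 384 kN.
R_n = 2 × 230.4 + 2 × 384 = 1229 kN.
Design strength φR_n = 0.75 × 1229 = 922 kN.

922 kN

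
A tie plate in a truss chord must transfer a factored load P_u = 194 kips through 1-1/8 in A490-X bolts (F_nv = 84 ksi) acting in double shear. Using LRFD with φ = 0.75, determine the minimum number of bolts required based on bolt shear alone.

A_b = π·1.125²/4 = 0.994 in².
Per-bolt design strength φR_n = 0.75 × 84 × 0.994 × 2 = 125.2 kips.
n ≥ 194 / 125.2 = 1.549 → use 2 bolts.

2 bolts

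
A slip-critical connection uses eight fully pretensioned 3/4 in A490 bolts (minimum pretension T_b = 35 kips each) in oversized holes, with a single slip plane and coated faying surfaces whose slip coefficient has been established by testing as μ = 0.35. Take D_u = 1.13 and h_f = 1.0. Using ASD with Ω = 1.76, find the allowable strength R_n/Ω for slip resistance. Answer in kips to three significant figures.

62.9 kips

R_n = μ · D_u · h_f · T_b · n_s · n_b = 0.35 × 1.13 × 1.0 × 35 × 1 × 8 = 110.7 kips.
Allowable strength R_n/Ω = 110.7 / 1.76 = 62.9 kips.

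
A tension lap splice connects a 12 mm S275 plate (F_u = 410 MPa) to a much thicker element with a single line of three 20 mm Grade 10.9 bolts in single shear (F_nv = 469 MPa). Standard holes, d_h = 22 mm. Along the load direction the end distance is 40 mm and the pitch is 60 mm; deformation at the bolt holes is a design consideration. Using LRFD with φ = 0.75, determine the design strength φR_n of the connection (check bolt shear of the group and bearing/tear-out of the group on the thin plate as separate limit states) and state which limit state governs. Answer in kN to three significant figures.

332 kN (bolt shear governs)

Bolt shear: A_b = π·20²/4 = 314.2 mm²; R_n = 469 × 314.2 × 3 × 1 / 1000 = 442 kN → 0.75 × 442 = 332 kN.
Bearing (1.2 l_c t F_u ≤ 2.4 d t F_u): upper limit = 2.4·20·12·410 / 1000 = 236.2 kN.
  Edge l_c = 40 − 22/2 = 29 → r_n = 171.2 kN; interior l_c = 60 − 22 = 38 → r_n = 224.4 kN.
  R_n,bearing = 1·171.2 + 2·224.4 = 619.9 kN → 0.75 × 619.9 = 465 kN.
Bolt shear governs: 332 kN.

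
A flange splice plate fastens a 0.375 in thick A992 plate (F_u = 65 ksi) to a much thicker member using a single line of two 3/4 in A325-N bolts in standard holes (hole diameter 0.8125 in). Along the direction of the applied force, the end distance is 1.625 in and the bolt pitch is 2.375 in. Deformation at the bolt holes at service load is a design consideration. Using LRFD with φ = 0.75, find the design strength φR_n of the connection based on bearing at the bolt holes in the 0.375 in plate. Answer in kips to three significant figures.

59.6 kips

Per bolt r_n = 1.2 l_c t F_u ≤ 2.4 d t F_u; upper limit = 2.4 × 0.75 × 0.375 × 65 = 43.87 kips.
Edge bolt: l_c = 1.625 − 0.8125/2 = 1.219 in → 1.2 × 1.219 × 0.375 × 65 = 35.65 → r_n = 35.65 kips.
Interior bolts: l_c = 2.375 − 0.8125 = 1.562 in → 1.2 × 1.562 × 0.375 × 65 = 45.7 → r_n = 43.87 kips.
R_n = 1 × 35.65 + 1 × 43.87 = 79.52 kips.
Design strength φR_n = 0.75 × 79.52 = 59.6 kips.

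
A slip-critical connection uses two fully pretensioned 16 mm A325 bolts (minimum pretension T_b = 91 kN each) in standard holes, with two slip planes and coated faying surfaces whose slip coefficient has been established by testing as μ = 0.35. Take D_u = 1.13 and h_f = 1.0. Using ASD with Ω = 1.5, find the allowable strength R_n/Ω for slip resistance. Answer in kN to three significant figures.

96 kN

R_n = μ · D_u · h_f · T_b · n_s · n_b = 0.35 × 1.13 × 1.0 × 91 × 2 × 2 = 144 kN.
Allowable strength R_n/Ω = 144 / 1.5 = 96 kN.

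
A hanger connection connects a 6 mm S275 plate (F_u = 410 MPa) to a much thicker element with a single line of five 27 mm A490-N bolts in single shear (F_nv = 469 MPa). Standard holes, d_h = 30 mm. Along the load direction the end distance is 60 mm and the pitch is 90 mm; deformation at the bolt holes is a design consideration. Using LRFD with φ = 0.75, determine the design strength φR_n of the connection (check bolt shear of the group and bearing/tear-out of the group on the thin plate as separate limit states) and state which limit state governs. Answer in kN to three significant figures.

Bolt shear: A_b = π·27²/4 = 572.6 mm²; R_n = 469 × 572.6 × 5 × 1 / 1000 = 1343 kN → 0.75 × 1343 = 1010 kN.
Bearing (1.2 l_c t F_u ≤ 2.4 d t F_u): upper limit = 2.4·27·6·410 / 1000 = 159.4 kN.
  Edge l_c = 60 − 30/2 = 45 → r_n = 132.8 kN; interior l_c = 90 − 30 = 60 → r_n = 159.4 kN.
  R_n,bearing = 1·132.8 + 4·159.4 = 770.5 kN → 0.75 × 770.5 = 578 kN.
Bearing governs: 578 kN.

578 kN (bearing governs)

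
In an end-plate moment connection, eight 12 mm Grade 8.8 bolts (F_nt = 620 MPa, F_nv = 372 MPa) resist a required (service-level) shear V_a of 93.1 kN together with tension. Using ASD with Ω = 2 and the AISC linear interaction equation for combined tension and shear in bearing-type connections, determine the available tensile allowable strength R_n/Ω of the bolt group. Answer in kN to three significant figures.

209 kN

A_b = π·12²/4 = 113.1 mm²; f_rv = 93.1 × 1000 / (8 × 113.1) = 102.9 MPa.
F'_nt = 1.3 F_nt − (Ω F_nt / F_nv) f_rv = 1.3·620 − (2·620/372)·102.9 = 463 MPa, capped at F_nt → F'_nt = 463 MPa.
R_n = F'_nt · A_b · n = 463 × 113.1 × 8 / 1000 = 418.9 kN.
Allowable strength R_n/Ω = 418.9 / 2 = 209 kN.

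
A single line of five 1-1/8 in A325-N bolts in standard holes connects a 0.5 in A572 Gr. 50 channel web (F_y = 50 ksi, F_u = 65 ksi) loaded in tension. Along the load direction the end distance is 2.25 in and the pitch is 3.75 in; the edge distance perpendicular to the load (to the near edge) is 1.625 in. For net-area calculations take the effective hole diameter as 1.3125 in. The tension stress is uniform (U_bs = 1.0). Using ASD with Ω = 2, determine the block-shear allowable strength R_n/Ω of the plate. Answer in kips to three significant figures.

Shear plane L_v = 2.25 + 4·3.75 = 17.25 in; A_gv = 17.25 × 0.5 = 8.625 in².
A_nv = (17.25 − 4.5·1.3125) × 0.5 = 5.672 in².
A_nt = (1.625 − 0.5·1.3125) × 0.5 = 0.4844 in².
0.6 F_u A_nv = 221.2 kips; 0.6 F_y A_gv = 258.8 kips → shear rupture governs the shear term.
R_n = 221.2 + 1.0 × 65 × 0.4844 = 252.7 kips.
Allowable strength R_n/Ω = 252.7 / 2 = 126 kips.

126 kips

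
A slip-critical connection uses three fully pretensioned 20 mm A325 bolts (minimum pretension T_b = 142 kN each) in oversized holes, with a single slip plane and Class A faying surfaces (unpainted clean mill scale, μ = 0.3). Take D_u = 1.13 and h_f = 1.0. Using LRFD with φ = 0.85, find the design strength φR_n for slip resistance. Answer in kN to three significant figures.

R_n = μ · D_u · h_f · T_b · n_s · n_b = 0.3 × 1.13 × 1.0 × 142 × 1 × 3 = 144.4 kN.
Design strength φR_n = 0.85 × 144.4 = 123 kN.

123 kN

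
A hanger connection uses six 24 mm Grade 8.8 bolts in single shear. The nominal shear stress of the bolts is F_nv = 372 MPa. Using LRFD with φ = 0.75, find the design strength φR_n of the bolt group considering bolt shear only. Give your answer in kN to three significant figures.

757 kN

A_b = π × 24² / 4 = 452.4 mm².
R_n = F_nv · A_b · n · n_s = 372 × 452.4 × 6 × 1 / 1000 = 1010 kN.
Design strength φR_n = 0.75 × 1010 = 757 kN.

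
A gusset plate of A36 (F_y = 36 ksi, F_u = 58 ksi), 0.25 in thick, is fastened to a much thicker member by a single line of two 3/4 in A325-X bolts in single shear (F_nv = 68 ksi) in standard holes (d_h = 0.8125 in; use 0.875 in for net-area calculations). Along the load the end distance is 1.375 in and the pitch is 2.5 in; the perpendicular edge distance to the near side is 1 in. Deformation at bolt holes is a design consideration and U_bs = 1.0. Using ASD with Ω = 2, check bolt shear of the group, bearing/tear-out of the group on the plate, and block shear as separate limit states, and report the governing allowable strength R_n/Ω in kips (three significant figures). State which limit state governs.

Bolt shear: A_b = π·0.75²/4 = 0.4418 in²; R_n = 68 × 0.4418 × 2 × 1 = 60.08 kips → 60.08 / 2 = 30 kips.
Bearing: edge l_c = 0.9688, r_n = 16.86 kips; interior l_c = 1.688, r_n = 26.1 kips; R_n = 16.86 + 1·26.1 = 42.96 kips → 21.5 kips.
Block shear: A_gv = 0.9688, A_nv = 0.6406, A_nt = 0.1406 in²; R_n = min(0.6F_uA_nv, 0.6F_yA_gv) + U_bs·F_u·A_nt = 29.08 kips → 14.5 kips.
Block shear governs: 14.5 kips.

14.5 kips (block shear governs)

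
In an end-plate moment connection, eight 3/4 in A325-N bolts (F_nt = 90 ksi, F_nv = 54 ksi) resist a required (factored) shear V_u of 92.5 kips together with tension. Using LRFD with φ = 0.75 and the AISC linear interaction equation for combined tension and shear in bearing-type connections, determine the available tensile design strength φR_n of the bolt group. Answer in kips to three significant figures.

A_b = π·0.75²/4 = 0.4418 in²; f_rv = 92.5 / (8 × 0.4418) = 26.17 ksi.
F'_nt = 1.3 F_nt − (F_nt / φF_nv) f_rv = 1.3·90 − (90/(0.75·54))·26.17 = 58.84 ksi, capped at F_nt → F'_nt = 58.84 ksi.
R_n = F'_nt · A_b · n = 58.84 × 0.4418 × 8 = 208 kips.
Design strength φR_n = 0.75 × 208 = 156 kips.

156 kips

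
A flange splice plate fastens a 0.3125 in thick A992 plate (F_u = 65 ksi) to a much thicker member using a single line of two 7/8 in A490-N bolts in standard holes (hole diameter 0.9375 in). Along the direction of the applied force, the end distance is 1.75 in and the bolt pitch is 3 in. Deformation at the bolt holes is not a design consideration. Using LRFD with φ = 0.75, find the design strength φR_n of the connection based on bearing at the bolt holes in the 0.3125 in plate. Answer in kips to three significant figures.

69.3 kips

Per bolt r_n = 1.5 l_c t F_u ≤ 3.0 d t F_u; upper limit = 3.0 × 0.875 × 0.3125 × 65 = 53.32 kips.
Edge bolt: l_c = 1.75 − 0.9375/2 = 1.281 in → 1.5 × 1.281 × 0.3125 × 65 = 39.04 → r_n = 39.04 kips.
Interior bolts: l_c = 3 − 0.9375 = 2.062 in → 1.5 × 2.062 × 0.3125 × 65 = 62.84 → r_n = 53.32 kips.
R_n = 1 × 39.04 + 1 × 53.32 = 92.36 kips.
Design strength φR_n = 0.75 × 92.36 = 69.3 kips.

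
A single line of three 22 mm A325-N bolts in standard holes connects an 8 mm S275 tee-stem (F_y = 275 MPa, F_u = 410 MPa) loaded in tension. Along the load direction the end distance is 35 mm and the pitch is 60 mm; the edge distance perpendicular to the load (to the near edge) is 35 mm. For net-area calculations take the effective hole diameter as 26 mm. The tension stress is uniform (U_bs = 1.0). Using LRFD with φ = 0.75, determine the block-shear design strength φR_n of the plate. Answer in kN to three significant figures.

Shear plane L_v = 35 + 2·60 = 155 mm; A_gv = 155 × 8 = 1240 mm².
A_nv = (155 − 2.5·26) × 8 = 720 mm².
A_nt = (35 − 0.5·26) × 8 = 176 mm².
0.6 F_u A_nv = 177.1 kN; 0.6 F_y A_gv = 204.6 kN → shear rupture governs the shear term.
R_n = 177.1 + 1.0 × 410 × 176 / 1000 = 249.3 kN.
Design strength φR_n = 0.75 × 249.3 = 187 kN.

187 kN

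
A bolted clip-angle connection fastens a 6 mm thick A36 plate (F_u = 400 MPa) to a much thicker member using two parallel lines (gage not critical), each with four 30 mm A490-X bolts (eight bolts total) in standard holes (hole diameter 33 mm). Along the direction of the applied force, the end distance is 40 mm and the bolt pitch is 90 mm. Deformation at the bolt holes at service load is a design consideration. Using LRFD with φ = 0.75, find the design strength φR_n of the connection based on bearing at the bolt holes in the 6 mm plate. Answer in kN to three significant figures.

840 kN

Per bolt r_n = 1.2 l_c t F_u ≤ 2.4 d t F_u; upper limit = 2.4 × 30 × 6 × 400 / 1000 = 172.8 kN.
Edge bolt: l_c = 40 − 33/2 = 23.5 mm → 1.2 × 23.5 × 6 × 400 / 1000 = 67.68 → r_n = 67.68 kN.
Interior bolts: l_c = 90 − 33 = 57 mm → 1.2 × 57 × 6 × 400 / 1000 = 164.2 → r_n = 164.2 kN.
R_n = 2 × 67.68 + 6 × 164.2 = 1120 kN.
Design strength φR_n = 0.75 × 1120 = 840 kN.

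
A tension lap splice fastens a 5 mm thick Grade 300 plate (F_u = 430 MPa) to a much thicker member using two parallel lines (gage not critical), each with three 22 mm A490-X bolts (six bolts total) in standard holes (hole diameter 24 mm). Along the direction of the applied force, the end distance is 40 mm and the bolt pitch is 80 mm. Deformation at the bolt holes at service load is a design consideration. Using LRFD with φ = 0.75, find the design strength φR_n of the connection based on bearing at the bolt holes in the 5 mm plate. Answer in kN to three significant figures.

449 kN

Per bolt r_n = 1.2 l_c t F_u ≤ 2.4 d t F_u; upper limit = 2.4 × 22 × 5 × 430 / 1000 = 113.5 kN.
Edge bolt: l_c = 40 − 24/2 = 28 mm → 1.2 × 28 × 5 × 430 / 1000 = 72.24 → r_n = 72.24 kN.
Interior bolts: l_c = 80 − 24 = 56 mm → 1.2 × 56 × 5 × 430 / 1000 = 144.5 → r_n = 113.5 kN.
R_n = 2 × 72.24 + 4 × 113.5 = 598.6 kN.
Design strength φR_n = 0.75 × 598.6 = 449 kN.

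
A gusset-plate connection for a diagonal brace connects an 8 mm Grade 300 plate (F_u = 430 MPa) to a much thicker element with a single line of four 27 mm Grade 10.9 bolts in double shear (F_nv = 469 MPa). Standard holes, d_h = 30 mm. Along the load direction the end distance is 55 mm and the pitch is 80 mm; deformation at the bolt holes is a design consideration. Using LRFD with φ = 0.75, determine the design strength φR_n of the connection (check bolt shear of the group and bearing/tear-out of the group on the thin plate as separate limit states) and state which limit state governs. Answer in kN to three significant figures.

588 kN (bearing governs)

Bolt shear: A_b = π·27²/4 = 572.6 mm²; R_n = 469 × 572.6 × 4 × 2 / 1000 = 2148 kN → 0.75 × 2148 = 1610 kN.
Bearing (1.2 l_c t F_u ≤ 2.4 d t F_u): upper limit = 2.4·27·8·430 / 1000 = 222.9 kN.
  Edge l_c = 55 − 30/2 = 40 → r_n = 165.1 kN; interior l_c = 80 − 30 = 50 → r_n = 206.4 kN.
  R_n,bearing = 1·165.1 + 3·206.4 = 784.3 kN → 0.75 × 784.3 = 588 kN.
Bearing governs: 588 kN.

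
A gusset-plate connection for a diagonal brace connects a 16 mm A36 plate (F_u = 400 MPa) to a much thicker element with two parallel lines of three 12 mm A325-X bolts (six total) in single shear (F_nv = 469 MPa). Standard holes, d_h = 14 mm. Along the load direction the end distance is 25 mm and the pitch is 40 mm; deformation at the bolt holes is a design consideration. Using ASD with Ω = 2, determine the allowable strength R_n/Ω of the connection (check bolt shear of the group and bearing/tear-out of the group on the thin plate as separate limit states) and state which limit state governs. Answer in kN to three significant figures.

159 kN (bolt shear governs)

Bolt shear: A_b = π·12²/4 = 113.1 mm²; R_n = 469 × 113.1 × 6 × 1 / 1000 = 318.3 kN → 318.3 / 2 = 159 kN.
Bearing (1.2 l_c t F_u ≤ 2.4 d t F_u): upper limit = 2.4·12·16·400 / 1000 = 184.3 kN.
  Edge l_c = 25 − 14/2 = 18 → r_n = 138.2 kN; interior l_c = 40 − 14 = 26 → r_n = 184.3 kN.
  R_n,bearing = 2·138.2 + 4·184.3 = 1014 kN → 1014 / 2 = 507 kN.
Bolt shear governs: 159 kN.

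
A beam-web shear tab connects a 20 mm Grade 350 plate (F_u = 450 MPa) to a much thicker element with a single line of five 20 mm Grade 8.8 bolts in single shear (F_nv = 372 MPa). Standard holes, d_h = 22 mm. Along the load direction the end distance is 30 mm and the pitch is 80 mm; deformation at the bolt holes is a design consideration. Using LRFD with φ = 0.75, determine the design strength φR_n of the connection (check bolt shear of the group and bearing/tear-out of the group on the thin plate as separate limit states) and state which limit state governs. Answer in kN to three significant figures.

Bolt shear: A_b = π·20²/4 = 314.2 mm²; R_n = 372 × 314.2 × 5 × 1 / 1000 = 584.3 kN → 0.75 × 584.3 = 438 kN.
Bearing (1.2 l_c t F_u ≤ 2.4 d t F_u): upper limit = 2.4·20·20·450 / 1000 = 432 kN.
  Edge l_c = 30 − 22/2 = 19 → r_n = 205.2 kN; interior l_c = 80 − 22 = 58 → r_n = 432 kN.
  R_n,bearing = 1·205.2 + 4·432 = 1933 kN → 0.75 × 1933 = 1450 kN.
Bolt shear governs: 438 kN.

438 kN (bolt shear governs)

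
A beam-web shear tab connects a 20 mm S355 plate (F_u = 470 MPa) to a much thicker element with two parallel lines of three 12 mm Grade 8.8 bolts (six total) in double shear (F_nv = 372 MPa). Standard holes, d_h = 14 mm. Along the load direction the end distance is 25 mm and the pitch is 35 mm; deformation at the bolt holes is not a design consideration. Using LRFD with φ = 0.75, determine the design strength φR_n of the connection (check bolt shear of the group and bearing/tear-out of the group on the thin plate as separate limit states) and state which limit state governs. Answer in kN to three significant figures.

Bolt shear: A_b = π·12²/4 = 113.1 mm²; R_n = 372 × 113.1 × 6 × 2 / 1000 = 504.9 kN → 0.75 × 504.9 = 379 kN.
Bearing (1.5 l_c t F_u ≤ 3.0 d t F_u): upper limit = 3.0·12·20·470 / 1000 = 338.4 kN.
  Edge l_c = 25 − 14/2 = 18 → r_n = 253.8 kN; interior l_c = 35 − 14 = 21 → r_n = 296.1 kN.
  R_n,bearing = 2·253.8 + 4·296.1 = 1692 kN → 0.75 × 1692 = 1270 kN.
Bolt shear governs: 379 kN.

379 kN (bolt shear governs)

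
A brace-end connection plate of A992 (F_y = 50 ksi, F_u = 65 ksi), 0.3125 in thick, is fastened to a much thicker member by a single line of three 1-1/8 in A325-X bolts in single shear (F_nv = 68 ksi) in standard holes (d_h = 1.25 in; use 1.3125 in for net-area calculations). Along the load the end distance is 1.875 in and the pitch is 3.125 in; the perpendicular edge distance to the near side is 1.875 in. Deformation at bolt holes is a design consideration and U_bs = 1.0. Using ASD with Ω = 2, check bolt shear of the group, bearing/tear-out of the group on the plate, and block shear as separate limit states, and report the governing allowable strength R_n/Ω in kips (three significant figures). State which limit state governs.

Bolt shear: A_b = π·1.125²/4 = 0.994 in²; R_n = 68 × 0.994 × 3 × 1 = 202.8 kips → 202.8 / 2 = 101 kips.
Bearing: edge l_c = 1.25, r_n = 30.47 kips; interior l_c = 1.875, r_n = 45.7 kips; R_n = 30.47 + 2·45.7 = 121.9 kips → 60.9 kips.
Block shear: A_gv = 2.539, A_nv = 1.514, A_nt = 0.3809 in²; R_n = min(0.6F_uA_nv, 0.6F_yA_gv) + U_bs·F_u·A_nt = 83.79 kips → 41.9 kips.
Block shear governs: 41.9 kips.

41.9 kips (block shear governs)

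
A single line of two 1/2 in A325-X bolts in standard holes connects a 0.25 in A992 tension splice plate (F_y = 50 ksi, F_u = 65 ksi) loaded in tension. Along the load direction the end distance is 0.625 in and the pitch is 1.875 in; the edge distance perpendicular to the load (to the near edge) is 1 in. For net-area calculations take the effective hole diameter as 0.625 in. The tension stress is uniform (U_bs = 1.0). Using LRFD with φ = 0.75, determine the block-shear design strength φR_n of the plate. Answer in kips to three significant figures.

19.8 kips

Shear plane L_v = 0.625 + 1·1.875 = 2.5 in; A_gv = 2.5 × 0.25 = 0.625 in².
A_nv = (2.5 − 1.5·0.625) × 0.25 = 0.3906 in².
A_nt = (1 − 0.5·0.625) × 0.25 = 0.1719 in².
0.6 F_u A_nv = 15.23 kips; 0.6 F_y A_gv = 18.75 kips → shear rupture governs the shear term.
R_n = 15.23 + 1.0 × 65 × 0.1719 = 26.41 kips.
Design strength φR_n = 0.75 × 26.41 = 19.8 kips.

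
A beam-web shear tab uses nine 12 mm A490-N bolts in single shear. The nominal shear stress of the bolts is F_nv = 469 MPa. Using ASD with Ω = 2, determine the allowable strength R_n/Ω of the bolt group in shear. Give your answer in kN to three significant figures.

A_b = π × 12² / 4 = 113.1 mm².
R_n = F_nv · A_b · n · n_s = 469 × 113.1 × 9 × 1 / 1000 = 477.4 kN.
Allowable strength R_n/Ω = 477.4 / 2 = 239 kN.

239 kN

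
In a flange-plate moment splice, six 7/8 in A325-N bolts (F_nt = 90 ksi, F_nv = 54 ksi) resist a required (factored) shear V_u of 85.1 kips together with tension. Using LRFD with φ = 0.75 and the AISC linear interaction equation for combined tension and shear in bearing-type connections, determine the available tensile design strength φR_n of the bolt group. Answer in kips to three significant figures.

A_b = π·0.875²/4 = 0.6013 in²; f_rv = 85.1 / (6 × 0.6013) = 23.59 ksi.
F'_nt = 1.3 F_nt − (F_nt / φF_nv) f_rv = 1.3·90 − (90/(0.75·54))·23.59 = 64.58 ksi, capped at F_nt → F'_nt = 64.58 ksi.
R_n = F'_nt · A_b · n = 64.58 × 0.6013 × 6 = 233 kips.
Design strength φR_n = 0.75 × 233 = 175 kips.

175 kips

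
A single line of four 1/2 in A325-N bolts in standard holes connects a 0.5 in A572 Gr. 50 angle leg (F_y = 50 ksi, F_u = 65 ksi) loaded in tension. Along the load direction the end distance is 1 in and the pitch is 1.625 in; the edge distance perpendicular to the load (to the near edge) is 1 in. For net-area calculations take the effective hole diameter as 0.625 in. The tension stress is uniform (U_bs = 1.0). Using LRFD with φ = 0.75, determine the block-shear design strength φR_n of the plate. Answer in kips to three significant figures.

Shear plane L_v = 1 + 3·1.625 = 5.875 in; A_gv = 5.875 × 0.5 = 2.938 in².
A_nv = (5.875 − 3.5·0.625) × 0.5 = 1.844 in².
A_nt = (1 − 0.5·0.625) × 0.5 = 0.3438 in².
0.6 F_u A_nv = 71.91 kips; 0.6 F_y A_gv = 88.12 kips → shear rupture governs the shear term.
R_n = 71.91 + 1.0 × 65 × 0.3438 = 94.25 kips.
Design strength φR_n = 0.75 × 94.25 = 70.7 kips.

70.7 kips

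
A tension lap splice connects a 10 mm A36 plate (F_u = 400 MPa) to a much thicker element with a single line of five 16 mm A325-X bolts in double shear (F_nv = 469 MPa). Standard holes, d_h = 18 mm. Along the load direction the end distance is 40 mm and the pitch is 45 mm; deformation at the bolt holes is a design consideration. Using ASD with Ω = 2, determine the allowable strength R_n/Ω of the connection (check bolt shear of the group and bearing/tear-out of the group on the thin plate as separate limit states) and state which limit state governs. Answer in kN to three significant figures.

Bolt shear: A_b = π·16²/4 = 201.1 mm²; R_n = 469 × 201.1 × 5 × 2 / 1000 = 943 kN → 943 / 2 = 471 kN.
Bearing (1.2 l_c t F_u ≤ 2.4 d t F_u): upper limit = 2.4·16·10·400 / 1000 = 153.6 kN.
  Edge l_c = 40 − 18/2 = 31 → r_n = 148.8 kN; interior l_c = 45 − 18 = 27 → r_n = 129.6 kN.
  R_n,bearing = 1·148.8 + 4·129.6 = 667.2 kN → 667.2 / 2 = 334 kN.
Bearing governs: 334 kN.

334 kN (bearing governs)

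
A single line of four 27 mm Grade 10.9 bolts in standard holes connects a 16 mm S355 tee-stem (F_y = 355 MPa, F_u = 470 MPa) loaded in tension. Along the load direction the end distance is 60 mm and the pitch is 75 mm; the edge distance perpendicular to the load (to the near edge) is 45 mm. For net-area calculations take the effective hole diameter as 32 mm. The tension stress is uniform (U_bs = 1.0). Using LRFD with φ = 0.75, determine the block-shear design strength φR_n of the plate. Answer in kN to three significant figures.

749 kN

Shear plane L_v = 60 + 3·75 = 285 mm; A_gv = 285 × 16 = 4560 mm².
A_nv = (285 − 3.5·32) × 16 = 2768 mm².
A_nt = (45 − 0.5·32) × 16 = 464 mm².
0.6 F_u A_nv = 780.6 kN; 0.6 F_y A_gv = 971.3 kN → shear rupture governs the shear term.
R_n = 780.6 + 1.0 × 470 × 464 / 1000 = 998.7 kN.
Design strength φR_n = 0.75 × 998.7 = 749 kN.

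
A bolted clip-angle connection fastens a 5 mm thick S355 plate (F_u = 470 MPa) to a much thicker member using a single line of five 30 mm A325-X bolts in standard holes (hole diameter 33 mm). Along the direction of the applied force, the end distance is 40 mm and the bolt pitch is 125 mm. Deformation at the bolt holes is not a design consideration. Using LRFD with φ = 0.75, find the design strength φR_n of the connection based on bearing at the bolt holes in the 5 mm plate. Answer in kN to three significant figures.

697 kN

Per bolt r_n = 1.5 l_c t F_u ≤ 3.0 d t F_u; upper limit = 3.0 × 30 × 5 × 470 / 1000 = 211.5 kN.
Edge bolt: l_c = 40 − 33/2 = 23.5 mm → 1.5 × 23.5 × 5 × 470 / 1000 = 82.84 → r_n = 82.84 kN.
Interior bolts: l_c = 125 − 33 = 92 mm → 1.5 × 92 × 5 × 470 / 1000 = 324.3 → r_n = 211.5 kN.
R_n = 1 × 82.84 + 4 × 211.5 = 928.8 kN.
Design strength φR_n = 0.75 × 928.8 = 697 kN.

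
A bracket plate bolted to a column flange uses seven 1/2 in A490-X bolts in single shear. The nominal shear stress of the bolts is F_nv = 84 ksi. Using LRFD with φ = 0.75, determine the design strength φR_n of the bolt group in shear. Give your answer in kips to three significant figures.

A_b = π × 0.5² / 4 = 0.1963 in².
R_n = F_nv · A_b · n · n_s = 84 × 0.1963 × 7 × 1 = 115.5 kips.
Design strength φR_n = 0.75 × 115.5 = 86.6 kips.

86.6 kips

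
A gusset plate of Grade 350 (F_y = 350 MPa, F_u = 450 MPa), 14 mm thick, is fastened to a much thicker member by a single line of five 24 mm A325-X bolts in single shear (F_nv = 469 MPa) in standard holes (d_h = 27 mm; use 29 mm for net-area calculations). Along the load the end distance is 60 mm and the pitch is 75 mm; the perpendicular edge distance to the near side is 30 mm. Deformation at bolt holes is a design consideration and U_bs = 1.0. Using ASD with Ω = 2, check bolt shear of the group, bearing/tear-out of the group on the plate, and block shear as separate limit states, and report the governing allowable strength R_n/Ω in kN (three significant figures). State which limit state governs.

Bolt shear: A_b = π·24²/4 = 452.4 mm²; R_n = 469 × 452.4 × 5 × 1 / 1000 = 1061 kN → 1061 / 2 = 530 kN.
Bearing: edge l_c = 46.5, r_n = 351.5 kN; interior l_c = 48, r_n = 362.9 kN; R_n = 351.5 + 4·362.9 = 1803 kN → 902 kN.
Block shear: A_gv = 5040, A_nv = 3213, A_nt = 217 mm²; R_n = min(0.6F_uA_nv, 0.6F_yA_gv) + U_bs·F_u·A_nt = 965.2 kN → 483 kN.
Block shear governs: 483 kN.

483 kN (block shear governs)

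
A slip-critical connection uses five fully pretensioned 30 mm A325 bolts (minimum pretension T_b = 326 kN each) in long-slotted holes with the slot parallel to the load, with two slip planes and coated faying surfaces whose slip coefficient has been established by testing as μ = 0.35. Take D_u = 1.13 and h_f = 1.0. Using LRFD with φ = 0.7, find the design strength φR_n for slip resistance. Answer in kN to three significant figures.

R_n = μ · D_u · h_f · T_b · n_s · n_b = 0.35 × 1.13 × 1.0 × 326 × 2 × 5 = 1289 kN.
Design strength φR_n = 0.7 × 1289 = 903 kN.

903 kN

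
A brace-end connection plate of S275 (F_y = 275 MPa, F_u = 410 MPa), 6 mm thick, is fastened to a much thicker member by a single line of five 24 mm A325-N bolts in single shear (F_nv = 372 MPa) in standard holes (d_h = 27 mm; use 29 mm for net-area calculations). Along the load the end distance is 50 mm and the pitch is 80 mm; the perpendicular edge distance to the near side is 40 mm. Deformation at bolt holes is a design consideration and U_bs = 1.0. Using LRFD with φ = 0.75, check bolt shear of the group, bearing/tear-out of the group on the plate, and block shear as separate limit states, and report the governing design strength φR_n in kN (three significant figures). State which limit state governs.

Bolt shear: A_b = π·24²/4 = 452.4 mm²; R_n = 372 × 452.4 × 5 × 1 / 1000 = 841.4 kN → 0.75 × 841.4 = 631 kN.
Bearing: edge l_c = 36.5, r_n = 107.7 kN; interior l_c = 53, r_n = 141.7 kN; R_n = 107.7 + 4·141.7 = 674.5 kN → 506 kN.
Block shear: A_gv = 2220, A_nv = 1437, A_nt = 153 mm²; R_n = min(0.6F_uA_nv, 0.6F_yA_gv) + U_bs·F_u·A_nt = 416.2 kN → 312 kN.
Block shear governs: 312 kN.

312 kN (block shear governs)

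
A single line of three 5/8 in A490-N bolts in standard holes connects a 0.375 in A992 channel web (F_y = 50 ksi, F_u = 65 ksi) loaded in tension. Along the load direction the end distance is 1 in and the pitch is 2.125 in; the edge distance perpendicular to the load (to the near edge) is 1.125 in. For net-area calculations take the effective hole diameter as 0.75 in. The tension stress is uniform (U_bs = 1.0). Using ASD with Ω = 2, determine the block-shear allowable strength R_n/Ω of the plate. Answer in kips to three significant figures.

Shear plane L_v = 1 + 2·2.125 = 5.25 in; A_gv = 5.25 × 0.375 = 1.969 in².
A_nv = (5.25 − 2.5·0.75) × 0.375 = 1.266 in².
A_nt = (1.125 − 0.5·0.75) × 0.375 = 0.2812 in².
0.6 F_u A_nv = 49.36 kips; 0.6 F_y A_gv = 59.06 kips → shear rupture governs the shear term.
R_n = 49.36 + 1.0 × 65 × 0.2812 = 67.64 kips.
Allowable strength R_n/Ω = 67.64 / 2 = 33.8 kips.

33.8 kips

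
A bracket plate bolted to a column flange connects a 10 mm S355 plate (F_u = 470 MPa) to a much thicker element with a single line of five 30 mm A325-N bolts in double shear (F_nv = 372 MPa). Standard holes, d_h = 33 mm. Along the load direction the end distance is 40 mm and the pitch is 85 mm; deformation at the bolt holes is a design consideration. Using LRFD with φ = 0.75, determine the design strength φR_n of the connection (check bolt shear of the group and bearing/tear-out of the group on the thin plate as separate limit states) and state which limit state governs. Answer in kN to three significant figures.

979 kN (bearing governs)

Bolt shear: A_b = π·30²/4 = 706.9 mm²; R_n = 372 × 706.9 × 5 × 2 / 1000 = 2630 kN → 0.75 × 2630 = 1970 kN.
Bearing (1.2 l_c t F_u ≤ 2.4 d t F_u): upper limit = 2.4·30·10·470 / 1000 = 338.4 kN.
  Edge l_c = 40 − 33/2 = 23.5 → r_n = 132.5 kN; interior l_c = 85 − 33 = 52 → r_n = 293.3 kN.
  R_n,bearing = 1·132.5 + 4·293.3 = 1306 kN → 0.75 × 1306 = 979 kN.
Bearing governs: 979 kN.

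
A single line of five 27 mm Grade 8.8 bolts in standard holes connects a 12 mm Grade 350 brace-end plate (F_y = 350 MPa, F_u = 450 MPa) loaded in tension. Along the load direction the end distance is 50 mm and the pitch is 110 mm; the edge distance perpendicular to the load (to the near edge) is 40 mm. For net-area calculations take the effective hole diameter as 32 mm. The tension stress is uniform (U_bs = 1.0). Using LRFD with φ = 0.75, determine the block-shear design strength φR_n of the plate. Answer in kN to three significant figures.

938 kN

Shear plane L_v = 50 + 4·110 = 490 mm; A_gv = 490 × 12 = 5880 mm².
A_nv = (490 − 4.5·32) × 12 = 4152 mm².
A_nt = (40 − 0.5·32) × 12 = 288 mm².
0.6 F_u A_nv = 1121 kN; 0.6 F_y A_gv = 1235 kN → shear rupture governs the shear term.
R_n = 1121 + 1.0 × 450 × 288 / 1000 = 1251 kN.
Design strength φR_n = 0.75 × 1251 = 938 kN.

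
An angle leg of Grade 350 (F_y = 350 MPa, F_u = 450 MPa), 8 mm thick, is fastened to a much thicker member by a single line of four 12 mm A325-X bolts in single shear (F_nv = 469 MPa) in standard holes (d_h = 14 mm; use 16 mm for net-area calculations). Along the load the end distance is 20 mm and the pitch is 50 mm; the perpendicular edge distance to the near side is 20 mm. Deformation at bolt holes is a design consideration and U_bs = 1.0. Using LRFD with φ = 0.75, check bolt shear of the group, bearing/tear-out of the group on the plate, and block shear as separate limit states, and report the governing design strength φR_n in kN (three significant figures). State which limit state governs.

159 kN (bolt shear governs)

Bolt shear: A_b = π·12²/4 = 113.1 mm²; R_n = 469 × 113.1 × 4 × 1 / 1000 = 212.2 kN → 0.75 × 212.2 = 159 kN.
Bearing: edge l_c = 13, r_n = 56.16 kN; interior l_c = 36, r_n = 103.7 kN; R_n = 56.16 + 3·103.7 = 367.2 kN → 275 kN.
Block shear: A_gv = 1360, A_nv = 912, A_nt = 96 mm²; R_n = min(0.6F_uA_nv, 0.6F_yA_gv) + U_bs·F_u·A_nt = 289.4 kN → 217 kN.
Bolt shear governs: 159 kN.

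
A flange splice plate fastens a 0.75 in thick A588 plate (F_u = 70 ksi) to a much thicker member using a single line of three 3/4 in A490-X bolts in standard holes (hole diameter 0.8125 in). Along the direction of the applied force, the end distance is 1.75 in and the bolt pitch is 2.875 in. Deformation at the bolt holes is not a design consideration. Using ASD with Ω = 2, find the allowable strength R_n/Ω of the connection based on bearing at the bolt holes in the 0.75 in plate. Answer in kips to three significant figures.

171 kips

Per bolt r_n = 1.5 l_c t F_u ≤ 3.0 d t F_u; upper limit = 3.0 × 0.75 × 0.75 × 70 = 118.1 kips.
Edge bolt: l_c = 1.75 − 0.8125/2 = 1.344 in → 1.5 × 1.344 × 0.75 × 70 = 105.8 → r_n = 105.8 kips.
Interior bolts: l_c = 2.875 − 0.8125 = 2.062 in → 1.5 × 2.062 × 0.75 × 70 = 162.4 → r_n = 118.1 kips.
R_n = 1 × 105.8 + 2 × 118.1 = 342.1 kips.
Allowable strength R_n/Ω = 342.1 / 2 = 171 kips.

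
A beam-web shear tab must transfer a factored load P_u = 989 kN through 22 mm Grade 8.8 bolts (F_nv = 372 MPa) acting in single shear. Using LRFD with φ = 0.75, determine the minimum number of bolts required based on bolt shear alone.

10 bolts

A_b = π·22²/4 = 380.1 mm².
Per-bolt design strength φR_n = 0.75 × 372 × 380.1 × 1 / 1000 = 106.1 kN.
n ≥ 989 / 106.1 = 9.325 → use 10 bolts.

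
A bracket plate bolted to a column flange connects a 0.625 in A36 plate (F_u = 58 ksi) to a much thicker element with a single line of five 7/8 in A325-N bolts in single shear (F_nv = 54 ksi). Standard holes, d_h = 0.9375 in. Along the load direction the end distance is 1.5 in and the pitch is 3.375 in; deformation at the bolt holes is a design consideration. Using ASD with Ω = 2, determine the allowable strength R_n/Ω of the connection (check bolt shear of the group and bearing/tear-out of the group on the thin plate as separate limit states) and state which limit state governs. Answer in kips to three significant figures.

Bolt shear: A_b = π·0.875²/4 = 0.6013 in²; R_n = 54 × 0.6013 × 5 × 1 = 162.4 kips → 162.4 / 2 = 81.2 kips.
Bearing (1.2 l_c t F_u ≤ 2.4 d t F_u): upper limit = 2.4·0.875·0.625·58 = 76.12 kips.
  Edge l_c = 1.5 − 0.9375/2 = 1.031 → r_n = 44.86 kips; interior l_c = 3.375 − 0.9375 = 2.438 → r_n = 76.12 kips.
  R_n,bearing = 1·44.86 + 4·76.12 = 349.4 kips → 349.4 / 2 = 175 kips.
Bolt shear governs: 81.2 kips.

81.2 kips (bolt shear governs)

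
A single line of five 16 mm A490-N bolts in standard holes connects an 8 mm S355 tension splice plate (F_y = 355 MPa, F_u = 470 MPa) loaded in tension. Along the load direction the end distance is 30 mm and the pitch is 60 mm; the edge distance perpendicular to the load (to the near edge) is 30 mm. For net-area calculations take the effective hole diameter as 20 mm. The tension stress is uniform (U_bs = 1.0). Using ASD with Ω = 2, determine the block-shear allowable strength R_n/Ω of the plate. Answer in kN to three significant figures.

241 kN

Shear plane L_v = 30 + 4·60 = 270 mm; A_gv = 270 × 8 = 2160 mm².
A_nv = (270 − 4.5·20) × 8 = 1440 mm².
A_nt = (30 − 0.5·20) × 8 = 160 mm².
0.6 F_u A_nv = 406.1 kN; 0.6 F_y A_gv = 460.1 kN → shear rupture governs the shear term.
R_n = 406.1 + 1.0 × 470 × 160 / 1000 = 481.3 kN.
Allowable strength R_n/Ω = 481.3 / 2 = 241 kN.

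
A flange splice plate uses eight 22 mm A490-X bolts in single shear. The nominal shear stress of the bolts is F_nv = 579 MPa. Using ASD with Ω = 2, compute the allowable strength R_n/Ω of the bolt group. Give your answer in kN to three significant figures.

880 kN

A_b = π × 22² / 4 = 380.1 mm².
R_n = F_nv · A_b · n · n_s = 579 × 380.1 × 8 × 1 / 1000 = 1761 kN.
Allowable strength R_n/Ω = 1761 / 2 = 880 kN.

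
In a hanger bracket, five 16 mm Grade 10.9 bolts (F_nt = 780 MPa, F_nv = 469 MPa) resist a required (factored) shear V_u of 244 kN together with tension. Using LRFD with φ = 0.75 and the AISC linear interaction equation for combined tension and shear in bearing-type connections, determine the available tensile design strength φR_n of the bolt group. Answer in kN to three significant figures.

A_b = π·16²/4 = 201.1 mm²; f_rv = 244 × 1000 / (5 × 201.1) = 242.7 MPa.
F'_nt = 1.3 F_nt − (F_nt / φF_nv) f_rv = 1.3·780 − (780/(0.75·469))·242.7 = 475.8 MPa, capped at F_nt → F'_nt = 475.8 MPa.
R_n = F'_nt · A_b · n = 475.8 × 201.1 × 5 / 1000 = 478.3 kN.
Design strength φR_n = 0.75 × 478.3 = 359 kN.

359 kN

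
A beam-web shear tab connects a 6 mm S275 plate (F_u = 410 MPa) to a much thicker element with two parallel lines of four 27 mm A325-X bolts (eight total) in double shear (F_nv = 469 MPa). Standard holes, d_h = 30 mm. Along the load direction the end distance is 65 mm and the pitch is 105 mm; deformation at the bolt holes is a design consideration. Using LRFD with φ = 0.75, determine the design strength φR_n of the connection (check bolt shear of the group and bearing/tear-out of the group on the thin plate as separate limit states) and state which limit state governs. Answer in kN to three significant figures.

Bolt shear: A_b = π·27²/4 = 572.6 mm²; R_n = 469 × 572.6 × 8 × 2 / 1000 = 4296 kN → 0.75 × 4296 = 3220 kN.
Bearing (1.2 l_c t F_u ≤ 2.4 d t F_u): upper limit = 2.4·27·6·410 / 1000 = 159.4 kN.
  Edge l_c = 65 − 30/2 = 50 → r_n = 147.6 kN; interior l_c = 105 − 30 = 75 → r_n = 159.4 kN.
  R_n,bearing = 2·147.6 + 6·159.4 = 1252 kN → 0.75 × 1252 = 939 kN.
Bearing governs: 939 kN.

939 kN (bearing governs)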